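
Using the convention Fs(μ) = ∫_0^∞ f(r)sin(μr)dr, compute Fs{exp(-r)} μ/(μ^2+1)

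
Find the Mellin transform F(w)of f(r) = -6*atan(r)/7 3*pi*sec(pi*w/2)/(7*w)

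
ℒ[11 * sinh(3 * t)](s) 33/(s^2-9)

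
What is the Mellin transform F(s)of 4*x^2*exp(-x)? 4*gamma(s + 2)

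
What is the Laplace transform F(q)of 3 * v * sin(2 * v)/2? 6 * q/(q^2+4)^2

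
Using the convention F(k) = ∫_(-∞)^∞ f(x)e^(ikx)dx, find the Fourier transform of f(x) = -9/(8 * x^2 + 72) -3 * pi * exp(-3 * Abs(k))/8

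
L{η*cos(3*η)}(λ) (λ^2 - 9)/(λ^2 + 9)^2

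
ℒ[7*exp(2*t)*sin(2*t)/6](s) 7/(3*((s - 2)^2+4))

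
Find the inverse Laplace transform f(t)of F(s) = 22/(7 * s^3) 11 * t^2/7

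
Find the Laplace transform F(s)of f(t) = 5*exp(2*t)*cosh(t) 5*(s - 2)/((s - 2)^2 - 1)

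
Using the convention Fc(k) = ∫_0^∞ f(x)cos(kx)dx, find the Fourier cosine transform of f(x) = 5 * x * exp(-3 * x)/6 5 * (9 - k^2)/(6 * (k^2 + 9)^2)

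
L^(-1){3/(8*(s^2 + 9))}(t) sin(3*t)/8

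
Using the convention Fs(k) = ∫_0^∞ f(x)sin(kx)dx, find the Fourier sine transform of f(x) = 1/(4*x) pi/8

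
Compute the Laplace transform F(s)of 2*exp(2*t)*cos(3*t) 2*(s - 2)/((s - 2)^2 + 9)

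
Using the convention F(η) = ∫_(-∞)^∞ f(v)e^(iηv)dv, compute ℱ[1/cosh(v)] pi/cosh(pi*η/2)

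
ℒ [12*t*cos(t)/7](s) 12*(s^2 - 1)/(7*(s^2 + 1)^2)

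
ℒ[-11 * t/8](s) -11/(8 * s^2)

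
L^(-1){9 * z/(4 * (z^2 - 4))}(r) 9 * cosh(2 * r)/4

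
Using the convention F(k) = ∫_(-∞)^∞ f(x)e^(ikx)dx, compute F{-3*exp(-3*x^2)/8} -sqrt(3)*sqrt(pi)*exp(-k^2/12)/8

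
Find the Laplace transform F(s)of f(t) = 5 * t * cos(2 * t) 5 * (s^2 - 4)/(s^2 + 4)^2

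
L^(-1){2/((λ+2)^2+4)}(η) exp(-2 * η) * sin(2 * η)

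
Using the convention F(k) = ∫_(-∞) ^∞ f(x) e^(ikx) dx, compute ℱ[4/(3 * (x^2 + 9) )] 4 * pi * exp(-3 * Abs(k) ) /9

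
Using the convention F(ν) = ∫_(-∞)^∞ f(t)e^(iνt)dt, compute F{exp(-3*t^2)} sqrt(3)*sqrt(pi)*exp(-ν^2/12)/3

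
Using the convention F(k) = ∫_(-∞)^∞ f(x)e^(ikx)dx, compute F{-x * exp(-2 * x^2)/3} -sqrt(2) * I * sqrt(pi) * k * exp(-k^2/8)/24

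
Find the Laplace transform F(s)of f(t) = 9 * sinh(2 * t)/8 9/(4 * (s^2 - 4))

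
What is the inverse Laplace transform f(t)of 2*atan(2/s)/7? 2*sin(2*t)/(7*t)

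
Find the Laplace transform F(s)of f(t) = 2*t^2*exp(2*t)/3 4/(3*(s - 2)^3)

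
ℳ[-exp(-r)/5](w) -gamma(w)/5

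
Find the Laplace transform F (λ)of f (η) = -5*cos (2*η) -5*λ/ (λ^2 + 4)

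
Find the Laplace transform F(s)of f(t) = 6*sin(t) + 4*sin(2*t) 6/(s^2 + 1) + 8/(s^2 + 4)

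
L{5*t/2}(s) 5/(2*s^2)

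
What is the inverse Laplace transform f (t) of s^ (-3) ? t^2/2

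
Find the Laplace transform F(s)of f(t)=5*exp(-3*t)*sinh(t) 5/((s+3)^2-1)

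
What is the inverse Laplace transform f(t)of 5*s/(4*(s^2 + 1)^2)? 5*t*sin(t)/8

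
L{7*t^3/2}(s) 21/s^4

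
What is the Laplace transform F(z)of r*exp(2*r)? (z - 2)^(-2)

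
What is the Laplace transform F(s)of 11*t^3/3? 22/s^4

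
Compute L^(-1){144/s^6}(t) 6*t^5/5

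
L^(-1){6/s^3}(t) 3*t^2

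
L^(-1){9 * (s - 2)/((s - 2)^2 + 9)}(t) 9 * exp(2 * t) * cos(3 * t)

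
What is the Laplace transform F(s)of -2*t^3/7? -12/(7*s^4)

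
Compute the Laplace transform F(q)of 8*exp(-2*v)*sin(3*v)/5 24/(5*((q + 2)^2 + 9))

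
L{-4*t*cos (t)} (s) 4*(1 - s^2)/ (s^2 + 1)^2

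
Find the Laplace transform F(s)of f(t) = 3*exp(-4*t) 3/(s + 4)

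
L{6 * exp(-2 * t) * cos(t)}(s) 6 * (s+2)/((s+2)^2+1)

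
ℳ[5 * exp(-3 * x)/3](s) 5 * gamma(s)/(3 * 3^s)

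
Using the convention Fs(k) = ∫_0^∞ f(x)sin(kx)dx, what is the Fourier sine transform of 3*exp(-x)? 3*k/(k^2 + 1)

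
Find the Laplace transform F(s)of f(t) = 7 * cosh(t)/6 7 * s/(6 * (s^2 - 1))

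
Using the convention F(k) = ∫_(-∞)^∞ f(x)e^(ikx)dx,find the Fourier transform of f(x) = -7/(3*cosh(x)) -7*pi/(3*cosh(pi*k/2))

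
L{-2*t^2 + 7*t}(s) 7/s^2-4/s^3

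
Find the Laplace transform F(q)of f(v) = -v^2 -2/q^3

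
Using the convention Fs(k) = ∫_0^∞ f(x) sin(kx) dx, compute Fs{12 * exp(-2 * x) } 12 * k/(k^2 + 4) 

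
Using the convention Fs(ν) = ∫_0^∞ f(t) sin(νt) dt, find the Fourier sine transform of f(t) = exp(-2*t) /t atan(ν/2) 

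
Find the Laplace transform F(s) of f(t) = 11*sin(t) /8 11/(8*(s^2+1) ) 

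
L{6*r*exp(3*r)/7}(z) 6/(7*(z - 3)^2)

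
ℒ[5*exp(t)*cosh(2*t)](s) 5*(s - 1)/((s - 1)^2-4)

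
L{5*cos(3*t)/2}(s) 5*s/(2*(s^2 + 9))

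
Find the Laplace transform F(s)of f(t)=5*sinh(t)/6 5/(6*(s^2 - 1))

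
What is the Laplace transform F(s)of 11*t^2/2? 11/s^3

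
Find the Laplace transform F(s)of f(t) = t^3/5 6/(5 * s^4)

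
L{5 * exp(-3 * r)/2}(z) 5/(2 * (z + 3))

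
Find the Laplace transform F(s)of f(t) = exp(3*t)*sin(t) 1/((s - 3)^2 + 1)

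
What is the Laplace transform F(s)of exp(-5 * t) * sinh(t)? 1/((s + 5)^2 - 1)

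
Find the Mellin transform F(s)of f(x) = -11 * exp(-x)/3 -11 * gamma(s)/3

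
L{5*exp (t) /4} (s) 5/ (4*(s - 1) ) 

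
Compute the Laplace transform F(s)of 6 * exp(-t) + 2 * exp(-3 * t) 6/(s + 1) + 2/(s + 3)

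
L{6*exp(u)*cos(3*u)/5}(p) 6*(p - 1)/(5*((p - 1)^2 + 9))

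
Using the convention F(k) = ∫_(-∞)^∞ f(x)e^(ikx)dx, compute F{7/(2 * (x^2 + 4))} 7 * pi * exp(-2 * Abs(k))/4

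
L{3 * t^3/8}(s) 9/(4 * s^4)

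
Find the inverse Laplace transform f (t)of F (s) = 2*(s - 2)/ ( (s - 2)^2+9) 2*exp (2*t)*cos (3*t)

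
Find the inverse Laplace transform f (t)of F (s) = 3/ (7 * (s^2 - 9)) sinh (3 * t)/7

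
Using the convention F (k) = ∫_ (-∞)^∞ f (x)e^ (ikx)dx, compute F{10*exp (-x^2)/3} 10*sqrt (pi)*exp (-k^2/4)/3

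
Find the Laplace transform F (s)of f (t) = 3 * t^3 18/s^4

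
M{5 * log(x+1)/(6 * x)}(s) -5 * pi * csc(pi * s)/(6 * s - 6)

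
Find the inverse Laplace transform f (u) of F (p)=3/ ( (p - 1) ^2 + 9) exp (u)*sin (3*u) 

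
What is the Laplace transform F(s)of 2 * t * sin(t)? 4 * s/(s^2 + 1)^2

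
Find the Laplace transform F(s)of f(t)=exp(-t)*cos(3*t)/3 (s + 1)/(3*((s + 1)^2 + 9))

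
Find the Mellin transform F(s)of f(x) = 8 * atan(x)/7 -4 * pi * sec(pi * s/2)/(7 * s)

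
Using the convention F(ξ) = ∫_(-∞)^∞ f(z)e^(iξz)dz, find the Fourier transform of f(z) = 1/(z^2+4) pi*exp(-2*Abs(ξ))/2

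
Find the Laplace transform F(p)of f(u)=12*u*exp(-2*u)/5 12/(5*(p + 2)^2)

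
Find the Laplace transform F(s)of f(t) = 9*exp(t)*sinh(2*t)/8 9/(4*((s - 1)^2-4))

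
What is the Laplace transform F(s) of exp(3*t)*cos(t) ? (s - 3) /((s - 3) ^2+1) 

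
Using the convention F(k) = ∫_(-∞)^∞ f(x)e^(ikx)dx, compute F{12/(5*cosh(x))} 12*pi/(5*cosh(pi*k/2))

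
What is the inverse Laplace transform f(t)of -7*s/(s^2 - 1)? -7*cosh(t)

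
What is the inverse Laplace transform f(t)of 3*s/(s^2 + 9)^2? t*sin(3*t)/2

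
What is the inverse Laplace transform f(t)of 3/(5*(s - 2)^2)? 3*t*exp(2*t)/5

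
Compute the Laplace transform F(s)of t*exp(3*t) (s - 3)^(-2)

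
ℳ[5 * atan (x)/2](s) -5 * pi * sec (pi * s/2)/ (4 * s)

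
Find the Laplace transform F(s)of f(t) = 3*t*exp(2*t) 3/(s - 2)^2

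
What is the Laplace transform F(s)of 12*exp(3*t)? 12/(s - 3)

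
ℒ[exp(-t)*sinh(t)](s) 1/(s*(s + 2) ) 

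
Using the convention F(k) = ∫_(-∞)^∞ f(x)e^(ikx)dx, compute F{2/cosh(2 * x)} pi/cosh(pi * k/4)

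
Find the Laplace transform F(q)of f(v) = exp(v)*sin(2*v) 2/((q - 1)^2 + 4)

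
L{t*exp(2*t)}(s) (s - 2)^(-2)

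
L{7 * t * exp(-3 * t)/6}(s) 7/(6 * (s + 3)^2)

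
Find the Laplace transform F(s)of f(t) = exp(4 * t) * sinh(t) 1/((s - 4)^2 - 1)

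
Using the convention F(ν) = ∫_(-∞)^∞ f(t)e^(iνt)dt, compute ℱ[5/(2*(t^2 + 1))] 5*pi*exp(-Abs(ν))/2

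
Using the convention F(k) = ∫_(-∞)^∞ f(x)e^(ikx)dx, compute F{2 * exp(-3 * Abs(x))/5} 12/(5 * (k^2 + 9))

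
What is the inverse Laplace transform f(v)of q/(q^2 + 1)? cos(v)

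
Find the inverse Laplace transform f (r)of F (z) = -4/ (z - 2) -4*exp (2*r)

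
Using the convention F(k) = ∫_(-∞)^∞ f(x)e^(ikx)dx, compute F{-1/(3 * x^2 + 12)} -pi * exp(-2 * Abs(k))/6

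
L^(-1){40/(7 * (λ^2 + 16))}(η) 10 * sin(4 * η)/7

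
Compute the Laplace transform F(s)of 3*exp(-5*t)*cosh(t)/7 3*(s + 5)/(7*((s + 5)^2-1))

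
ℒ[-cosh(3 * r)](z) -z/(z^2 - 9)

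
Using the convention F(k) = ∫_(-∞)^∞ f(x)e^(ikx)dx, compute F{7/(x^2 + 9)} 7*pi*exp(-3*Abs(k))/3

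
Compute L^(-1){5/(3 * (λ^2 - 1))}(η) 5 * sinh(η)/3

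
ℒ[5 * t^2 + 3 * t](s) 10/s^3 + 3/s^2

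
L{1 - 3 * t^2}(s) 1/s - 6/s^3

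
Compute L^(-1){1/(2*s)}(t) 1/2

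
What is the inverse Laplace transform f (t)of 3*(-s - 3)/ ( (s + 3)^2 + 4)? -3*exp (-3*t)*cos (2*t)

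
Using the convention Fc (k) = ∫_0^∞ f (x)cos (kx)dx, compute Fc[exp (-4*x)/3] 4/ (3*(k^2 + 16))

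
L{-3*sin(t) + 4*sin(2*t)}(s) 8/(s^2 + 4) - 3/(s^2 + 1)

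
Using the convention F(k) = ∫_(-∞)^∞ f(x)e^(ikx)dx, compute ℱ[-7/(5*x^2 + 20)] -7*pi*exp(-2*Abs(k))/10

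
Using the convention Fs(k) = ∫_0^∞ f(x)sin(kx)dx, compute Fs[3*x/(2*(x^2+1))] 3*pi*exp(-k)/4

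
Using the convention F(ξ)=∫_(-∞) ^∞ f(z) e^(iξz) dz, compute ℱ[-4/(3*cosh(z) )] -4*pi/(3*cosh(pi*ξ/2) ) 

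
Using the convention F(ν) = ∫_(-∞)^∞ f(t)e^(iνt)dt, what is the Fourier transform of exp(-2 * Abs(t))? 4/(ν^2 + 4)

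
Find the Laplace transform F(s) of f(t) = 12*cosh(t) 12*s/(s^2 - 1) 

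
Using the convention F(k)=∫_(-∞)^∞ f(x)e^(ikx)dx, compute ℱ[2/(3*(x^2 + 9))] 2*pi*exp(-3*Abs(k))/9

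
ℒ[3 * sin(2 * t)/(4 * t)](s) 3 * atan(2/s)/4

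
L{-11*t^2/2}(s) -11/s^3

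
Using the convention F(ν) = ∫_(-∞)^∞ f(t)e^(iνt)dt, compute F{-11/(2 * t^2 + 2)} -11 * pi * exp(-Abs(ν))/2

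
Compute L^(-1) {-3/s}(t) -3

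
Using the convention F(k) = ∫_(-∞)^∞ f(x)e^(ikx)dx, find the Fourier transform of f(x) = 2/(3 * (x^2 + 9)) 2 * pi * exp(-3 * Abs(k))/9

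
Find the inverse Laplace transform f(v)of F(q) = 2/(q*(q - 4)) exp(2*v)*sinh(2*v)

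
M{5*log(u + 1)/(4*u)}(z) -5*pi*csc(pi*z)/(4*z - 4)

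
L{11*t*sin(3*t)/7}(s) 66*s/(7*(s^2 + 9)^2)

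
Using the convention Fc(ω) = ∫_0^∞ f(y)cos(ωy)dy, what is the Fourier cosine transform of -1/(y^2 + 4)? -pi*exp(-2*ω)/4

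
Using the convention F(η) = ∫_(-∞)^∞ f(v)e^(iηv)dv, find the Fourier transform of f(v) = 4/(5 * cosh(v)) 4 * pi/(5 * cosh(pi * η/2))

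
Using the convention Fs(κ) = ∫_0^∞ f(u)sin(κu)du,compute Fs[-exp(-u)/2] -κ/(2*κ^2 + 2)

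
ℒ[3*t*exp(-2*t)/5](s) 3/(5*(s + 2)^2)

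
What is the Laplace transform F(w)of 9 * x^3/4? 27/(2 * w^4)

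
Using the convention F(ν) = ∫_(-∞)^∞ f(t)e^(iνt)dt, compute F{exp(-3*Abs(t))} 6/(ν^2 + 9)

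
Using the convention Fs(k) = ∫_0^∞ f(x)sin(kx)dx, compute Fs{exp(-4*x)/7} k/(7*(k^2 + 16))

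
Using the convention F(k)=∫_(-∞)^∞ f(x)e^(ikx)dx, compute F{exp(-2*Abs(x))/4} 1/(k^2 + 4)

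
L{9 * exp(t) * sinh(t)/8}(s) 9/(8 * s * (s - 2))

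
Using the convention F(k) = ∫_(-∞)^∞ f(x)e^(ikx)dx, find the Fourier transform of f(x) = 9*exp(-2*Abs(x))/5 36/(5*(k^2 + 4))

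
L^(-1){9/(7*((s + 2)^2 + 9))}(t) 3*exp(-2*t)*sin(3*t)/7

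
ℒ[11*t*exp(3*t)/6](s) 11/(6*(s - 3)^2)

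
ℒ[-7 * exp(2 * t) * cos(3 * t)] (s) 7 * (2 - s)/((s - 2)^2 + 9)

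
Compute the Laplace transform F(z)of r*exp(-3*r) (z + 3)^(-2)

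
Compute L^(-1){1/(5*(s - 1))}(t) exp(t)/5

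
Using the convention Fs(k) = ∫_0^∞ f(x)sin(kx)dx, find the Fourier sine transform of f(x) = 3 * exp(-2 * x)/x 3 * atan(k/2)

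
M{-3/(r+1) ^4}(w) pi * (w - 3) * (w - 2) * (w - 1) /(2 * sin(pi * w) ) 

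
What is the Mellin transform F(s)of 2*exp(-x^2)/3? gamma(s/2)/3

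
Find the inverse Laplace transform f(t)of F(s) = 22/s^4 11 * t^3/3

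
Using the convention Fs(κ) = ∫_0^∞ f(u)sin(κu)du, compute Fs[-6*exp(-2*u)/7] -6*κ/(7*κ^2 + 28)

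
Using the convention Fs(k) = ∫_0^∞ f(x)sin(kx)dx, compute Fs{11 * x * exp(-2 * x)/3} 44 * k/(3 * (k^2+4)^2)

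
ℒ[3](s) 3/s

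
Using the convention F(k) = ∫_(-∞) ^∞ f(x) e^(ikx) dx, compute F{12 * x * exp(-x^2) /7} 6 * I * sqrt(pi) * k * exp(-k^2/4) /7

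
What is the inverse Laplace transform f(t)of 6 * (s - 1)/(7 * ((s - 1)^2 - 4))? 6 * exp(t) * cosh(2 * t)/7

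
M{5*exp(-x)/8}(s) 5*gamma(s)/8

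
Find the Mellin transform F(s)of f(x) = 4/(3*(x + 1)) 4*pi*csc(pi*s)/3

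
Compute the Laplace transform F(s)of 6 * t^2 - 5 12/s^3 - 5/s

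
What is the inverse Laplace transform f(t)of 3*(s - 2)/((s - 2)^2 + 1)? 3*exp(2*t)*cos(t)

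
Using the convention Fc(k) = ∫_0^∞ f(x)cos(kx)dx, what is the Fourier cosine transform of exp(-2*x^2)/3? sqrt(2)*sqrt(pi)*exp(-k^2/8)/12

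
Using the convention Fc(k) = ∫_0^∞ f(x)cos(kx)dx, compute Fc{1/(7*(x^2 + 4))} pi*exp(-2*k)/28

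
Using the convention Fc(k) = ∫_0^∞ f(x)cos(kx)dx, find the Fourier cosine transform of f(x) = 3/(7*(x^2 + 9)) pi*exp(-3*k)/14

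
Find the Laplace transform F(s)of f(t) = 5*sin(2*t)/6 5/(3*(s^2 + 4))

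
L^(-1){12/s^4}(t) 2 * t^3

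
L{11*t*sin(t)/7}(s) 22*s/(7*(s^2+1)^2)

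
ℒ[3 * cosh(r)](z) 3 * z/(z^2 - 1)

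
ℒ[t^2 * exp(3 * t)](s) 2/(s - 3)^3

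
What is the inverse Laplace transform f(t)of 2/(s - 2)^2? 2*t*exp(2*t)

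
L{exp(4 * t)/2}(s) 1/(2 * (s - 4))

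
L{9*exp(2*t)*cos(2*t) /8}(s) 9*(s - 2) /(8*((s - 2) ^2 + 4) ) 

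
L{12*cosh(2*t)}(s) 12*s/(s^2 - 4)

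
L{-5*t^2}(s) -10/s^3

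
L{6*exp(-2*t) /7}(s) 6/(7*(s + 2) ) 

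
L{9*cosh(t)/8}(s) 9*s/(8*(s^2-1))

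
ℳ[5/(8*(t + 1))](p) 5*pi*csc(pi*p)/8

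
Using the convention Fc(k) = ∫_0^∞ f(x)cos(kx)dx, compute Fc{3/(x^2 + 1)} 3 * pi * exp(-k)/2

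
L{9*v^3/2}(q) 27/q^4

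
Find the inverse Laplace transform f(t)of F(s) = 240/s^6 2*t^5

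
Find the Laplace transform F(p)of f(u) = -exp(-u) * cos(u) (-p - 1)/((p + 1)^2 + 1)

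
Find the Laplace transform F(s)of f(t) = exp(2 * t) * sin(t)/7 1/(7 * ((s - 2)^2 + 1))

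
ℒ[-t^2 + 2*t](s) 2/s^2 - 2/s^3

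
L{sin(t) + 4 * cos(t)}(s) 4 * s/(s^2 + 1) + 1/(s^2 + 1)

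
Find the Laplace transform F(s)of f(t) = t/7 1/(7 * s^2)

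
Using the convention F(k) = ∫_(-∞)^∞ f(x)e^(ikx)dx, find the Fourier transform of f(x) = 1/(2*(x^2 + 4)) pi*exp(-2*Abs(k))/4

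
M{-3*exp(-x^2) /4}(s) -3*gamma(s/2) /8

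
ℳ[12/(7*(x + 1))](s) 12*pi*csc(pi*s)/7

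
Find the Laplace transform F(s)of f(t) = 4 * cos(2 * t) 4 * s/(s^2 + 4)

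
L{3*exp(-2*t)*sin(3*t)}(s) 9/((s + 2)^2 + 9)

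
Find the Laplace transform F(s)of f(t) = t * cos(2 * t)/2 (s^2 - 4)/(2 * (s^2 + 4)^2)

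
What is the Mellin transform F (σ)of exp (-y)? gamma (σ)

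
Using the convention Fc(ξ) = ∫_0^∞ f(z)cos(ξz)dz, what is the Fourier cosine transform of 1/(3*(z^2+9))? pi*exp(-3*ξ)/18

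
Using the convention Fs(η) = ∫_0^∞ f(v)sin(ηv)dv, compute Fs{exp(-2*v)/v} atan(η/2)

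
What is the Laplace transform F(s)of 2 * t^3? 12/s^4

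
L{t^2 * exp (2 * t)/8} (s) 1/ (4 * (s - 2)^3)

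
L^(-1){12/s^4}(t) 2 * t^3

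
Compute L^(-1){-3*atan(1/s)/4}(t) -3*sin(t)/(4*t)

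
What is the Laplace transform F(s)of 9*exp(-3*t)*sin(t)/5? 9/(5*((s + 3)^2 + 1))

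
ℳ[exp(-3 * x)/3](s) gamma(s)/(3 * 3^s)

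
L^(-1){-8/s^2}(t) -8*t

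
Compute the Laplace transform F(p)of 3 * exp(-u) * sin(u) 3/((p + 1)^2 + 1)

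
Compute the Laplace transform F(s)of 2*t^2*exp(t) 4/(s - 1)^3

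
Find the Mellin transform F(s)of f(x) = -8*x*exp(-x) -8*gamma(s + 1)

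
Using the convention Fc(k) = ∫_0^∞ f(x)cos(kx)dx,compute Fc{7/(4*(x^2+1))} 7*pi*exp(-k)/8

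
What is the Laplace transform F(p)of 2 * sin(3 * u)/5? 6/(5 * (p^2 + 9))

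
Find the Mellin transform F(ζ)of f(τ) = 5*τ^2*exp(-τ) 5*gamma(ζ + 2)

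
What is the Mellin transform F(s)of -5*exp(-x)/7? -5*gamma(s)/7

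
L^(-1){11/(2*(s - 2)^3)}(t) 11*t^2*exp(2*t)/4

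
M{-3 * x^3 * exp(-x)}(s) -3 * gamma(s + 3)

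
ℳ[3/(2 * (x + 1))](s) 3 * pi * csc(pi * s)/2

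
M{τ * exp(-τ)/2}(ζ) gamma(ζ + 1)/2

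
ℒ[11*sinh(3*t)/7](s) 33/(7*(s^2 - 9))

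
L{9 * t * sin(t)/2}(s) 9 * s/(s^2 + 1)^2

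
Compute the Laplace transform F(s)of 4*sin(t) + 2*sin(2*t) 4/(s^2 + 4) + 4/(s^2 + 1)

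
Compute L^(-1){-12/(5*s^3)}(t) -6*t^2/5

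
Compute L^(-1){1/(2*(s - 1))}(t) exp(t)/2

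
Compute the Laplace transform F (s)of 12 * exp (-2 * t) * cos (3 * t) 12 * (s + 2)/ ( (s + 2)^2 + 9)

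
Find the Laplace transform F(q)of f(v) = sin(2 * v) 2/(q^2 + 4)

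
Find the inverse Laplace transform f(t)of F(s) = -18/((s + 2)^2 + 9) -6 * exp(-2 * t) * sin(3 * t)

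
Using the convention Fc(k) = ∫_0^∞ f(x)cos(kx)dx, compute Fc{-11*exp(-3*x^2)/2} -11*sqrt(3)*sqrt(pi)*exp(-k^2/12)/12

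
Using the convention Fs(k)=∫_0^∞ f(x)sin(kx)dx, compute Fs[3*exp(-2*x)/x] 3*atan(k/2)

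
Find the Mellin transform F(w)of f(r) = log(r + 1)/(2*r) -pi*csc(pi*w)/(2*w - 2)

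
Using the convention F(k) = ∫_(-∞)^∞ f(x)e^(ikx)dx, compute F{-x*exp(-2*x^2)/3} -sqrt(2)*I*sqrt(pi)*k*exp(-k^2/8)/24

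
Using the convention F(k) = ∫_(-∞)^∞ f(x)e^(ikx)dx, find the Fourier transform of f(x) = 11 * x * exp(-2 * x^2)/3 11 * sqrt(2) * I * sqrt(pi) * k * exp(-k^2/8)/24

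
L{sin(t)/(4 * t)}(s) atan(1/s)/4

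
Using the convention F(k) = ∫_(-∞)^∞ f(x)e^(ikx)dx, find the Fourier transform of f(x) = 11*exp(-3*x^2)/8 11*sqrt(3)*sqrt(pi)*exp(-k^2/12)/24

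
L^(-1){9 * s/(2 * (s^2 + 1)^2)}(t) 9 * t * sin(t)/4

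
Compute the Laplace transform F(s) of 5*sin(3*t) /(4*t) 5*atan(3/s) /4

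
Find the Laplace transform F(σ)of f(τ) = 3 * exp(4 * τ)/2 3/(2 * (σ - 4))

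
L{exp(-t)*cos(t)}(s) (s + 1)/((s + 1)^2 + 1)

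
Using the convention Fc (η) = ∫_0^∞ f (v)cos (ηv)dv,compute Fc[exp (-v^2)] sqrt (pi)*exp (-η^2/4)/2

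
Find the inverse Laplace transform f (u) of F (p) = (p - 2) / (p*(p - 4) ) exp (2*u)*cosh (2*u) 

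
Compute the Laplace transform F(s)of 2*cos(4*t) 2*s/(s^2 + 16)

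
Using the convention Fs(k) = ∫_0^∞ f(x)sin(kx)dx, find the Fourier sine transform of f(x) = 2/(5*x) pi/5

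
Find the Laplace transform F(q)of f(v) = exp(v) 1/(q - 1)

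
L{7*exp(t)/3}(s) 7/(3*(s - 1))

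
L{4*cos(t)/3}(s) 4*s/(3*(s^2+1))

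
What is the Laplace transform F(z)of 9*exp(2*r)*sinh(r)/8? 9/(8*((z - 2)^2 - 1))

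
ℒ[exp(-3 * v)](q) 1/(q + 3)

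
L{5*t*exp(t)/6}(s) 5/(6*(s - 1)^2)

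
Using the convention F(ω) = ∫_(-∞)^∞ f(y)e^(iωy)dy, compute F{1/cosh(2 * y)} pi/(2 * cosh(pi * ω/4))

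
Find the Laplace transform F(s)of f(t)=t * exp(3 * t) (s - 3)^(-2)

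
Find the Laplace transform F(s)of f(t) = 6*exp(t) 6/(s - 1)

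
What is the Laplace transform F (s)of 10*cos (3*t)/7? 10*s/ (7*(s^2 + 9))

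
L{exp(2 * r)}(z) 1/(z - 2)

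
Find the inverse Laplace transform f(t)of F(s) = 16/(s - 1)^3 8*t^2*exp(t)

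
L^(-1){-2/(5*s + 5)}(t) -2*exp(-t)/5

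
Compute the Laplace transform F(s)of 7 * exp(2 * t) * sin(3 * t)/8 21/(8 * ((s - 2)^2 + 9))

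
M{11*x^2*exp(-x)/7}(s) 11*gamma(s + 2)/7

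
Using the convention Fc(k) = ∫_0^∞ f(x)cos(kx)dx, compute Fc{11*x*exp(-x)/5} 11*(1 - k^2)/(5*(k^2 + 1)^2)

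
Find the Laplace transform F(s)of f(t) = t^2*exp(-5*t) 2/(s + 5)^3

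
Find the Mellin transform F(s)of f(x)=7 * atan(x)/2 -7 * pi * sec(pi * s/2)/(4 * s)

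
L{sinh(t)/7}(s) 1/(7*(s^2 - 1))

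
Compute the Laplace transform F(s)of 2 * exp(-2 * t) 2/(s+2)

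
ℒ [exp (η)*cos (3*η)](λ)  (λ - 1) / ( (λ - 1) ^2 + 9) 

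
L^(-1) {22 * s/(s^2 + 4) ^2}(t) 11 * t * sin(2 * t) /2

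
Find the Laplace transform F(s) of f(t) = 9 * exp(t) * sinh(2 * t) 18/((s - 1) ^2-4) 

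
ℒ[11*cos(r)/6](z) 11*z/(6*(z^2 + 1))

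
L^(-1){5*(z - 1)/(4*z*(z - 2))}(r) 5*exp(r)*cosh(r)/4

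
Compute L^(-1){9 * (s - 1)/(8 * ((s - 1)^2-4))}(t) 9 * exp(t) * cosh(2 * t)/8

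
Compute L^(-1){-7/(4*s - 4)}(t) -7*exp(t)/4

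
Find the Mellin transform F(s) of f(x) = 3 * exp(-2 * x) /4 3 * gamma(s) /(4 * 2^s) 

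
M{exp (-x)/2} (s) gamma (s)/2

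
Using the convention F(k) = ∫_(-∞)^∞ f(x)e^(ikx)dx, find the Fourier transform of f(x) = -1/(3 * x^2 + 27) -pi * exp(-3 * Abs(k))/9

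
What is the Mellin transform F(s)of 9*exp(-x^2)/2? 9*gamma(s/2)/4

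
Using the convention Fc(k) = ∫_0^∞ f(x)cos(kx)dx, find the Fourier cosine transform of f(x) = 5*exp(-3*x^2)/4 5*sqrt(3)*sqrt(pi)*exp(-k^2/12)/24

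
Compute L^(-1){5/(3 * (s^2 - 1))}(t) 5 * sinh(t)/3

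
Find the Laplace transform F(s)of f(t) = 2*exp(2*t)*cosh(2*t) 2*(s - 2)/(s*(s - 4))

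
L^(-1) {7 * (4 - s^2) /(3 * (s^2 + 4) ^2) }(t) -7 * t * cos(2 * t) /3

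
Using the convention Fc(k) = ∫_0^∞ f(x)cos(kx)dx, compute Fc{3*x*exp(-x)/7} 3*(1 - k^2)/(7*(k^2 + 1)^2)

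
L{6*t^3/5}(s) 36/(5*s^4)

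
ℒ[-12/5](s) -12/(5 * s)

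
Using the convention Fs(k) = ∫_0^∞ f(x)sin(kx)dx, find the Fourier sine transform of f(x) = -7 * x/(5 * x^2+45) -7 * pi * exp(-3 * k)/10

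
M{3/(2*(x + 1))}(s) 3*pi*csc(pi*s)/2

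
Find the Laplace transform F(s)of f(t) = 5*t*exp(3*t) 5/(s - 3)^2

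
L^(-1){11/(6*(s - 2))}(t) 11*exp(2*t)/6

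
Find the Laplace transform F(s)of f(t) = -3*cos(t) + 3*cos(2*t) 3*s/(s^2 + 4) - 3*s/(s^2 + 1)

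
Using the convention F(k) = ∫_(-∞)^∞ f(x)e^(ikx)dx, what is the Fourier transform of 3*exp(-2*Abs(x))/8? 3/(2*(k^2 + 4))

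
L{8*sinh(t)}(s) 8/(s^2-1)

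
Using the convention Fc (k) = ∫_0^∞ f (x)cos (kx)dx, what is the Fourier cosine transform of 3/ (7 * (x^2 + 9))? pi * exp (-3 * k)/14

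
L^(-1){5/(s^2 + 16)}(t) 5 * sin(4 * t)/4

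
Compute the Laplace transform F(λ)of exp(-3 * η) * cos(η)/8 (λ+3)/(8 * ((λ+3)^2+1))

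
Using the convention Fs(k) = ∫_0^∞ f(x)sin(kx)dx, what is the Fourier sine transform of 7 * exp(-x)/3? 7 * k/(3 * (k^2 + 1))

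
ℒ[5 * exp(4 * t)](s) 5/(s - 4) 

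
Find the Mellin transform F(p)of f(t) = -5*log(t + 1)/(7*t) 5*pi*csc(pi*p)/(7*(p - 1))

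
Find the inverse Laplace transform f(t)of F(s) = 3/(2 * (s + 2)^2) 3 * t * exp(-2 * t)/2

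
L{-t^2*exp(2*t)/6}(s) -1/(3*(s - 2)^3)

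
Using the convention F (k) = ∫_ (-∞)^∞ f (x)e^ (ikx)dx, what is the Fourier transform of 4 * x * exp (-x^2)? 2 * I * sqrt (pi) * k * exp (-k^2/4)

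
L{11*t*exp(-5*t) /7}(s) 11/(7*(s + 5) ^2) 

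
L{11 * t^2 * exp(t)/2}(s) 11/(s - 1)^3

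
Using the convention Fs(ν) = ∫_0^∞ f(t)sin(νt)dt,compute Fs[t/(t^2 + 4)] pi * exp(-2 * ν)/2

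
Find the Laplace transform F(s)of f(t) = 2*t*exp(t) 2/(s - 1)^2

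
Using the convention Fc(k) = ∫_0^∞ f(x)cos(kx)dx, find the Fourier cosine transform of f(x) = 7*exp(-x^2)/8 7*sqrt(pi)*exp(-k^2/4)/16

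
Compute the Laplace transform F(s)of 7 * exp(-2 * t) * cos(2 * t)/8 7 * (s + 2)/(8 * ((s + 2)^2 + 4))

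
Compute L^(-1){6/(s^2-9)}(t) 2 * sinh(3 * t)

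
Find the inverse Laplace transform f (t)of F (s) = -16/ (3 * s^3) -8 * t^2/3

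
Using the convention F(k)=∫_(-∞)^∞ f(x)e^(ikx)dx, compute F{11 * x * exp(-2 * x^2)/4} 11 * sqrt(2) * I * sqrt(pi) * k * exp(-k^2/8)/32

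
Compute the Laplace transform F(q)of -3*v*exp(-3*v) -3/(q + 3)^2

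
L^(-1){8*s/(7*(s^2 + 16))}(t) 8*cos(4*t)/7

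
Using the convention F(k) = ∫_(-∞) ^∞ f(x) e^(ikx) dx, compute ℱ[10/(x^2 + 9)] 10*pi*exp(-3*Abs(k) ) /3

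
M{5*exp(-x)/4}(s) 5*gamma(s)/4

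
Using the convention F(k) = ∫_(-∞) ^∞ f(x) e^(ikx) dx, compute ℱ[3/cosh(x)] 3*pi/cosh(pi*k/2) 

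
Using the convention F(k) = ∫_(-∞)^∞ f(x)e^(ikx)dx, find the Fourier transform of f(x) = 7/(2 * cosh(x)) 7 * pi/(2 * cosh(pi * k/2))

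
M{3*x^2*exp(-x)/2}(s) 3*gamma(s + 2)/2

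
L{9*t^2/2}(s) 9/s^3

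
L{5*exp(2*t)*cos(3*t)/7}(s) 5*(s - 2)/(7*((s - 2)^2 + 9))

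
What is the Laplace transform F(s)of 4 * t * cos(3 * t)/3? 4 * (s^2 - 9)/(3 * (s^2 + 9)^2)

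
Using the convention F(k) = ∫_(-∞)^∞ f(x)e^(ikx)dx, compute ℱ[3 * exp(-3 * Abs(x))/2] 9/(k^2 + 9)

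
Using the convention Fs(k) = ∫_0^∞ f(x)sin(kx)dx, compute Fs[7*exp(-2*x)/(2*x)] 7*atan(k/2)/2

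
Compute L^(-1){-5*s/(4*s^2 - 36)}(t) -5*cosh(3*t)/4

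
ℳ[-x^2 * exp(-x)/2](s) -gamma(s+2)/2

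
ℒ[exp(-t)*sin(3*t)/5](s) 3/(5*((s + 1)^2 + 9))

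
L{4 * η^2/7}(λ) 8/(7 * λ^3)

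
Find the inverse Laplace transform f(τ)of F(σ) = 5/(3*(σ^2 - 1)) 5*sinh(τ)/3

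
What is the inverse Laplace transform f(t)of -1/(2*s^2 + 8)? -sin(2*t)/4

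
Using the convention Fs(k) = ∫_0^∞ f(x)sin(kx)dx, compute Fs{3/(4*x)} 3*pi/8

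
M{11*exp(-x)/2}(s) 11*gamma(s)/2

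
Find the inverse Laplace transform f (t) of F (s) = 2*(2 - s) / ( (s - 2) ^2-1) -2*exp (2*t)*cosh (t) 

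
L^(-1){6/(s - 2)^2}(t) 6*t*exp(2*t)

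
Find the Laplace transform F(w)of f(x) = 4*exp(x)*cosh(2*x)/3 4*(w - 1)/(3*((w - 1)^2 - 4))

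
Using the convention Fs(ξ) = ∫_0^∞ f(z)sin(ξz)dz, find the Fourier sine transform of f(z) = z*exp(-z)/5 2*ξ/(5*(ξ^2 + 1)^2)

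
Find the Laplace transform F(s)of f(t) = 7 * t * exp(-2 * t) 7/(s + 2)^2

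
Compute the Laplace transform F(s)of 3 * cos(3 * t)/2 3 * s/(2 * (s^2 + 9))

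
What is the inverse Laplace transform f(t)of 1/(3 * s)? 1/3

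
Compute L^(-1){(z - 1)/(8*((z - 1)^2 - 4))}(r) exp(r)*cosh(2*r)/8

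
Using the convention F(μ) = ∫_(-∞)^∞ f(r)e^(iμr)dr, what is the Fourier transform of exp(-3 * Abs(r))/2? 3/(μ^2+9)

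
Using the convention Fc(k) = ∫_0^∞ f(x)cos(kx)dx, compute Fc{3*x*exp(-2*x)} 3*(4 - k^2)/(k^2 + 4)^2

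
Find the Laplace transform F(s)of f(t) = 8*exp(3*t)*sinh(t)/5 8/(5*((s - 3)^2 - 1))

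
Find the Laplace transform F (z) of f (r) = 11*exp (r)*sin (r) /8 11/ (8*( (z - 1) ^2 + 1) ) 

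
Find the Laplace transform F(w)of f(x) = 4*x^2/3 8/(3*w^3)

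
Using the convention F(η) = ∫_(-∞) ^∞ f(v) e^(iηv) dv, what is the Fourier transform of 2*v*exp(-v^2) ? I*sqrt(pi)*η*exp(-η^2/4) 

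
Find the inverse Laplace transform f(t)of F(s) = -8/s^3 -4*t^2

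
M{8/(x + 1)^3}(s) 4 * pi * (s - 2) * (s - 1)/sin(pi * s)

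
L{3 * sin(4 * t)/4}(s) 3/(s^2 + 16)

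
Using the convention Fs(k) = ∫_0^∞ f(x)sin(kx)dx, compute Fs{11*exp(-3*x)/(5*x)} 11*atan(k/3)/5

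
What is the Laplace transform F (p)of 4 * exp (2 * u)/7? 4/ (7 * (p - 2))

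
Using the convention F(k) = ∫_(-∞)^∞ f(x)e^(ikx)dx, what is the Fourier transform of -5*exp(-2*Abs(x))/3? -20/(3*k^2+12)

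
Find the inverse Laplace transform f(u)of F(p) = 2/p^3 u^2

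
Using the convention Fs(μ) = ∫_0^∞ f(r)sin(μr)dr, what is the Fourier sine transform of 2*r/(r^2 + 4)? pi*exp(-2*μ)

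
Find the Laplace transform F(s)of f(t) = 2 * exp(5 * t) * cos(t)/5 2 * (s - 5)/(5 * ((s - 5)^2 + 1))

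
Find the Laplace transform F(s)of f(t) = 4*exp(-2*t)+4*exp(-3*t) 4/(s+2)+4/(s+3)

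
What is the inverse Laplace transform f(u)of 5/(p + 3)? 5 * exp(-3 * u)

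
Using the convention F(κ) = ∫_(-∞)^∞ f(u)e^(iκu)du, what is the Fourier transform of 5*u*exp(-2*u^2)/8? 5*sqrt(2)*I*sqrt(pi)*κ*exp(-κ^2/8)/64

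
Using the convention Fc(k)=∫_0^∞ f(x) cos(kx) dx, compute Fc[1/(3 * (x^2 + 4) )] pi * exp(-2 * k) /12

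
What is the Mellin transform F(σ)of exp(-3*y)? gamma(σ)/3^σ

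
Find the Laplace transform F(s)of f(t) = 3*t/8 3/(8*s^2)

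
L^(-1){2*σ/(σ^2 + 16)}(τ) 2*cos(4*τ)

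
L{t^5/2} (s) 60/s^6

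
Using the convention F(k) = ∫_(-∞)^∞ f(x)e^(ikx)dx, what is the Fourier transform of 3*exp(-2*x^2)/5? 3*sqrt(2)*sqrt(pi)*exp(-k^2/8)/10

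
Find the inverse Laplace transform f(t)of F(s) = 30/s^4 5 * t^3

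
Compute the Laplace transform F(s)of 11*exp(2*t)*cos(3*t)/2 11*(s - 2)/(2*((s - 2)^2+9))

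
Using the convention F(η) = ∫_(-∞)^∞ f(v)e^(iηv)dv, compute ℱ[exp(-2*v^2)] sqrt(2)*sqrt(pi)*exp(-η^2/8)/2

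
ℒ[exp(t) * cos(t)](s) (s - 1)/((s - 1)^2+1)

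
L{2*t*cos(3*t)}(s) 2*(s^2 - 9)/(s^2 + 9)^2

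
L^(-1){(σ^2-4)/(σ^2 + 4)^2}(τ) τ*cos(2*τ)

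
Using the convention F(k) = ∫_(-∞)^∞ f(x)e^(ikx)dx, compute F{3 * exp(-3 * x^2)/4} sqrt(3) * sqrt(pi) * exp(-k^2/12)/4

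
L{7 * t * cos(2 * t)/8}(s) 7 * (s^2 - 4)/(8 * (s^2 + 4)^2)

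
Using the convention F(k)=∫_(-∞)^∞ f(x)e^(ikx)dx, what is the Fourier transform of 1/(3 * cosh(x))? pi/(3 * cosh(pi * k/2))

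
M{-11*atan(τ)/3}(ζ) 11*pi*sec(pi*ζ/2)/(6*ζ)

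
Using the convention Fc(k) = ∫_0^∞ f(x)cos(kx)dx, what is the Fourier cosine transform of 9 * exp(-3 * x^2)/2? 3 * sqrt(3) * sqrt(pi) * exp(-k^2/12)/4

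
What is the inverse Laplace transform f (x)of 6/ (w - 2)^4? x^3*exp (2*x)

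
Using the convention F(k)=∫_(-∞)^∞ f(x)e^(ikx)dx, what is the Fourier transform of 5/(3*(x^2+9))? 5*pi*exp(-3*Abs(k))/9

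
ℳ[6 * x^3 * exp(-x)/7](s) 6 * gamma(s + 3)/7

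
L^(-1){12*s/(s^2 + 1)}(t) 12*cos(t)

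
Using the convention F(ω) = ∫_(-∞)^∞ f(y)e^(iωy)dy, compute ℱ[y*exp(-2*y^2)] sqrt(2)*I*sqrt(pi)*ω*exp(-ω^2/8)/8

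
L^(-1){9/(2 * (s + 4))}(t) 9 * exp(-4 * t)/2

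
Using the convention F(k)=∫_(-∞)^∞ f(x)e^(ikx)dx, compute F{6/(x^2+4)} 3*pi*exp(-2*Abs(k))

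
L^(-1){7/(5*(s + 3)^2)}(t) 7*t*exp(-3*t)/5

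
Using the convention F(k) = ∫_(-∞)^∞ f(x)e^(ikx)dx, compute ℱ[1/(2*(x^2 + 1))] pi*exp(-Abs(k))/2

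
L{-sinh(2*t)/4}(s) -1/(2*s^2-8)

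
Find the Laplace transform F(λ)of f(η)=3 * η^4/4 18/λ^5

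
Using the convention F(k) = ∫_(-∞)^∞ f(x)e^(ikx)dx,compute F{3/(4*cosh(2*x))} 3*pi/(8*cosh(pi*k/4))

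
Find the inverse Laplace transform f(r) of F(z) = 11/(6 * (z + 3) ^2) 11 * r * exp(-3 * r) /6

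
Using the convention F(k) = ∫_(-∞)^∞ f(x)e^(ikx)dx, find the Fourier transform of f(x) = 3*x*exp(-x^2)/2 3*I*sqrt(pi)*k*exp(-k^2/4)/4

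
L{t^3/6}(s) s^(-4)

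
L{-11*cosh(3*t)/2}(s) -11*s/(2*s^2 - 18)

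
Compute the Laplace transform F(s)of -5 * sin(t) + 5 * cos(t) 5 * s/(s^2 + 1) - 5/(s^2 + 1)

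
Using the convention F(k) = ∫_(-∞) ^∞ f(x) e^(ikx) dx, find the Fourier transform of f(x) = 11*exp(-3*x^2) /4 11*sqrt(3)*sqrt(pi)*exp(-k^2/12) /12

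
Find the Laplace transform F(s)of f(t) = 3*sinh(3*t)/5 9/(5*(s^2 - 9))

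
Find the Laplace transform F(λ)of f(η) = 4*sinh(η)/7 4/(7*(λ^2-1))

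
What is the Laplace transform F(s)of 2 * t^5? 240/s^6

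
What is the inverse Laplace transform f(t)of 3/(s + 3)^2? 3*t*exp(-3*t)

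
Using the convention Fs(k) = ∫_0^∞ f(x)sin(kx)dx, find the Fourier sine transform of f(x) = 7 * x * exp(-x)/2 7 * k/(k^2 + 1)^2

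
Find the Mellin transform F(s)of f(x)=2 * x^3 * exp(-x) 2 * gamma(s + 3)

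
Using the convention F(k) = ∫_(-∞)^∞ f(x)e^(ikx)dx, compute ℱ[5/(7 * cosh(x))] 5 * pi/(7 * cosh(pi * k/2))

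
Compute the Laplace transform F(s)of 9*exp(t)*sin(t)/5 9/(5*((s - 1)^2 + 1))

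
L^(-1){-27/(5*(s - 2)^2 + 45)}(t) -9*exp(2*t)*sin(3*t)/5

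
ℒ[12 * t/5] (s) 12/(5 * s^2)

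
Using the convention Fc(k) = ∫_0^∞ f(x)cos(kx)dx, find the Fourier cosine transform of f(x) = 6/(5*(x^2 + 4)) 3*pi*exp(-2*k)/10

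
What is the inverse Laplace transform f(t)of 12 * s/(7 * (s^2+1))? 12 * cos(t)/7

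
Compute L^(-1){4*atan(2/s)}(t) 4*sin(2*t)/t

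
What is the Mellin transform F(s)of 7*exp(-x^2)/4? 7*gamma(s/2)/8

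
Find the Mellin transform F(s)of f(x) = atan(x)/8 -pi * sec(pi * s/2)/(16 * s)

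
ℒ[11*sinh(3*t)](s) 33/(s^2 - 9)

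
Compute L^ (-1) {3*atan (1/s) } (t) 3*sin (t) /t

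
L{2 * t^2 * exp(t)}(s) 4/(s - 1)^3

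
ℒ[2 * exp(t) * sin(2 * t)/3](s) 4/(3 * ((s - 1)^2 + 4))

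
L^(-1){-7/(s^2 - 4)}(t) -7*sinh(2*t)/2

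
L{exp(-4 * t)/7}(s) 1/(7 * (s + 4))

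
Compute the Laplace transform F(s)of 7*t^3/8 21/(4*s^4)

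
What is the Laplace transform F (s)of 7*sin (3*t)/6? 7/ (2*(s^2 + 9))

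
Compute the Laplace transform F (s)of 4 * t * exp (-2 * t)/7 4/ (7 * (s+2)^2)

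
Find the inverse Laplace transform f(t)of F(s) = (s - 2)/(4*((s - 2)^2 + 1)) exp(2*t)*cos(t)/4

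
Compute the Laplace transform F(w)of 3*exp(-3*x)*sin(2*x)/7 6/(7*((w + 3)^2 + 4))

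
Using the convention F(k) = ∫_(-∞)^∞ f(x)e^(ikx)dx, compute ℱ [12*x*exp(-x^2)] 6*I*sqrt(pi)*k*exp(-k^2/4)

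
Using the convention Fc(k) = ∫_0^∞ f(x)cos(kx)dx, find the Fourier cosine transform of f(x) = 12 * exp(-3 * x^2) 2 * sqrt(3) * sqrt(pi) * exp(-k^2/12)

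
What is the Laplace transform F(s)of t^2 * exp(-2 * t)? 2/(s + 2)^3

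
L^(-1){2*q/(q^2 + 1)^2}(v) v*sin(v)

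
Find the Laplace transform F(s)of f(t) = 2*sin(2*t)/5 4/(5*(s^2 + 4))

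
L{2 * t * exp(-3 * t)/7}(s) 2/(7 * (s + 3)^2)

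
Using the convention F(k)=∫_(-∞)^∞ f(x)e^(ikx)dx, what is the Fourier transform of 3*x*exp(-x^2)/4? 3*I*sqrt(pi)*k*exp(-k^2/4)/8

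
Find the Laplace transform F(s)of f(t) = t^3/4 3/(2*s^4)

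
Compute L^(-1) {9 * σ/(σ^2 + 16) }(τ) 9 * cos(4 * τ) 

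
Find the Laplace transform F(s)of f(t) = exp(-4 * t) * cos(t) (s + 4)/((s + 4)^2 + 1)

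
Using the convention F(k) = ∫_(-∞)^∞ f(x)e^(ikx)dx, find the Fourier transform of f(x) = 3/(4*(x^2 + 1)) 3*pi*exp(-Abs(k))/4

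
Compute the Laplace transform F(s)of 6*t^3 36/s^4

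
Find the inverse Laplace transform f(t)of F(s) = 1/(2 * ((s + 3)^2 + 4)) exp(-3 * t) * sin(2 * t)/4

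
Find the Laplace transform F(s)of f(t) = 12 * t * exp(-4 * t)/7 12/(7 * (s + 4)^2)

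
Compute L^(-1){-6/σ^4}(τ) -τ^3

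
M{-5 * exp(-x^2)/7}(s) -5 * gamma(s/2)/14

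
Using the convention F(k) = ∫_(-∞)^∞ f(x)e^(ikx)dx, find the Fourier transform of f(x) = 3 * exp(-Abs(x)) 6/(k^2 + 1)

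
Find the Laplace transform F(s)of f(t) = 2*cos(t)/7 2*s/(7*(s^2+1))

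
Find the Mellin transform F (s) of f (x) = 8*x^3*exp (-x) 8*gamma (s + 3) 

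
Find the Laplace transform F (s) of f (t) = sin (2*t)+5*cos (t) 2/ (s^2+4)+5*s/ (s^2+1) 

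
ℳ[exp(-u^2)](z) gamma(z/2)/2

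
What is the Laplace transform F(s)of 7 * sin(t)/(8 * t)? 7 * atan(1/s)/8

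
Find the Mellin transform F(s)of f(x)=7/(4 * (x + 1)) 7 * pi * csc(pi * s)/4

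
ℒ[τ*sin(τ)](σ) 2*σ/(σ^2 + 1)^2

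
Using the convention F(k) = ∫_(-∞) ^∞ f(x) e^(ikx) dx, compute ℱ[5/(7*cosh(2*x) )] 5*pi/(14*cosh(pi*k/4) ) 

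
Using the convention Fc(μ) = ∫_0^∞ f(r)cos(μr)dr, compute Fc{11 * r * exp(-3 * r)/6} 11 * (9 - μ^2)/(6 * (μ^2 + 9)^2)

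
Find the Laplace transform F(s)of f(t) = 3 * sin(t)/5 3/(5 * (s^2+1))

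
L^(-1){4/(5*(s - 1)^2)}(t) 4*t*exp(t)/5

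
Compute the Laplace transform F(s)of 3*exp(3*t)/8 3/(8*(s - 3))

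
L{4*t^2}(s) 8/s^3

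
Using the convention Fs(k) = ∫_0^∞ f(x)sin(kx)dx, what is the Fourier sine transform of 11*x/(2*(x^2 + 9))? 11*pi*exp(-3*k)/4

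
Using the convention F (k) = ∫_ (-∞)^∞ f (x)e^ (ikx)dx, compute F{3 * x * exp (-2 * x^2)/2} 3 * sqrt (2) * I * sqrt (pi) * k * exp (-k^2/8)/16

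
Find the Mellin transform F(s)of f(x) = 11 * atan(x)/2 -11 * pi * sec(pi * s/2)/(4 * s)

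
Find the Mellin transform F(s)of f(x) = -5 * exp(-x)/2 -5 * gamma(s)/2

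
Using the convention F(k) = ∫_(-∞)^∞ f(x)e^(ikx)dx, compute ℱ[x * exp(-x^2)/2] I * sqrt(pi) * k * exp(-k^2/4)/4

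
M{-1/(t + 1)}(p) -pi*csc(pi*p)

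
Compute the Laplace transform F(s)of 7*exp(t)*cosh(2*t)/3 7*(s - 1)/(3*((s - 1)^2 - 4))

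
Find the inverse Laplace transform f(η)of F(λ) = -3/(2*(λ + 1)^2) -3*η*exp(-η)/2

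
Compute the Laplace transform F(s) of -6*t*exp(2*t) -6/(s - 2) ^2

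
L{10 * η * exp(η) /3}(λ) 10/(3 * (λ - 1) ^2) 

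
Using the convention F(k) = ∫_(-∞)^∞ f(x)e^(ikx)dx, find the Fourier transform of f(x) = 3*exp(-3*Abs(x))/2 9/(k^2 + 9)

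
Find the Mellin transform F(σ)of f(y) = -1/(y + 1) -pi*csc(pi*σ)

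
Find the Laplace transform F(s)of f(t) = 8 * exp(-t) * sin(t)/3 8/(3 * ((s+1)^2+1))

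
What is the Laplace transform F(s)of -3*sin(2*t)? -6/(s^2 + 4)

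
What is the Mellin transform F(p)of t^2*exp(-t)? gamma(p + 2)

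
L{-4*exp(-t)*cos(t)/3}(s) 4*(-s - 1)/(3*((s + 1)^2 + 1))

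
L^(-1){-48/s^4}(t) -8*t^3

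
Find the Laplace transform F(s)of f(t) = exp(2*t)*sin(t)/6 1/(6*((s - 2)^2 + 1))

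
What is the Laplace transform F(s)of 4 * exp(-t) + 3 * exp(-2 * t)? 4/(s + 1) + 3/(s + 2)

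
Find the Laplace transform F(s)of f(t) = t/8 1/(8*s^2)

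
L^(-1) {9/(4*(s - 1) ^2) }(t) 9*t*exp(t) /4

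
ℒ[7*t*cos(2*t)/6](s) 7*(s^2 - 4)/(6*(s^2 + 4)^2)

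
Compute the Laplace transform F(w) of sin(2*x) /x atan(2/w) 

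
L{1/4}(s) 1/(4 * s)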